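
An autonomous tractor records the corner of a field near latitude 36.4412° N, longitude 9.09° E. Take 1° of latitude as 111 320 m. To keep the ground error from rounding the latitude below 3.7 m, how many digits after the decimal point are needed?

5 decimal places

One degree of latitude covers 111320 m.
Rounding to N decimal places gives at most 0.5 × 10⁻ᴺ degrees of error, i.e. 0.5 × 10⁻ᴺ × 111320 m.
Need 0.5 × 111320 × 10⁻ᴺ ≤ 3.7 → 10⁻ᴺ ≤ 6.648e-05, so N ≥ 4.18.
N = 4 would give 5.57 m (too coarse); N = 5 gives 0.557 m ≤ 3.7 m.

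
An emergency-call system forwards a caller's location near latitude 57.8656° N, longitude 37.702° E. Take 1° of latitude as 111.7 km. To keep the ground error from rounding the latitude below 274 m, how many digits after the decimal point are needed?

3

One degree of latitude covers 111700 m.
With N decimal places the half-ulp bound is 0.5·10⁻ᴺ°, or 0.5·10⁻ᴺ × 111700 m on the ground.
Need 0.5 × 111700 × 10⁻ᴺ ≤ 274 → 10⁻ᴺ ≤ 4.906e-03, so N ≥ 2.31.
So 3 decimal places suffice (55.9 m); 2 would allow up to 558 m.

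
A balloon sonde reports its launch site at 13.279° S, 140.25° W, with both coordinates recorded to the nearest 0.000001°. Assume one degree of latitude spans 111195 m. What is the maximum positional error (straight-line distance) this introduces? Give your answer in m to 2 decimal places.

0.08 m

Rounding to 6 decimal places leaves each coordinate within ±5e-07° of the true value.
N–S: 5e-07° × 111195 m/° = 0.0555975 m.
E–W at 13.279°: 5e-07° × 111195 × cos 13.279° = 5e-07 × 111195 × 0.9733 ≈ 0.054111 m.
Worst case both components are at the extreme and orthogonal: √(0.0555975² + 0.054111²) ≈ 0.0775827 m.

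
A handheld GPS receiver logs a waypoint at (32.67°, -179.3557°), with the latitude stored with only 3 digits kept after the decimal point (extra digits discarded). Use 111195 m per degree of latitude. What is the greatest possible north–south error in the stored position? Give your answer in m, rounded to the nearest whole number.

Truncating at 3 decimal places can drop up to a full unit in the last place, so the latitude may be off by as much as 0.001°.
So the N–S error is at most 0.001 × 111195 = 111.195 m.

111 m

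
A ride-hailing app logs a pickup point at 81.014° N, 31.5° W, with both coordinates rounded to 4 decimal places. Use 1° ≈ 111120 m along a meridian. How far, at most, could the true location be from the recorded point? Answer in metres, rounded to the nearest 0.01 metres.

5.62 metres

Rounding to 4 decimal places leaves each coordinate within ±5e-05° of the true value.
North–south component: 5e-05° × 111120 = 5.556 m.
Longitude error → 5e-05 × 111120 × cos 81.014° = 5e-05 × 111120 × 0.1562 ≈ 0.867809 m.
The two errors are perpendicular, so the maximum displacement is √(5.556² + 0.867809²) ≈ 5.62336 m.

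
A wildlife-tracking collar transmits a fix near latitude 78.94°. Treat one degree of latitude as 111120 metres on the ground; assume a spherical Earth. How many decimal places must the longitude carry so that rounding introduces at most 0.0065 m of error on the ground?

At 78.94° one degree of longitude covers 111120 × cos 78.94° ≈ 111120 × 0.1918 ≈ 21316.9 m.
Rounding to N decimal places gives at most 0.5 × 10⁻ᴺ degrees of error, i.e. 0.5 × 10⁻ᴺ × 21316.9 m.
Need 0.5 × 21316.9 × 10⁻ᴺ ≤ 0.0065 → 10⁻ᴺ ≤ 6.098e-07, so N ≥ 6.21.
N = 6 would give 0.0107 m (too coarse); N = 7 gives 0.00107 m ≤ 0.0065 m.

7 decimal places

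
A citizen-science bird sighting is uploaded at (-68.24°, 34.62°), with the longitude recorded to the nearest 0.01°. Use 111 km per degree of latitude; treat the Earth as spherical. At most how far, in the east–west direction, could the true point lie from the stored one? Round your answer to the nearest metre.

206 metres

Rounding to 2 decimal places leaves the longitude within ±0.005° of the true value.
At latitude 68.24° a degree of longitude spans 111000 m × cos 68.24° = 111000 × 0.3707 ≈ 41149.9 m.
So at most 0.005° × 41149.9 ≈ 205.749 m east–west.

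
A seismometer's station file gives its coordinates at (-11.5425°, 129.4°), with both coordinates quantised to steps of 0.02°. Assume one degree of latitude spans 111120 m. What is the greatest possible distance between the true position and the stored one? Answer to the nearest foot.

With a 0.02° grid the true value lies within half a step, ±0.02°/2 = ±0.01°, of the stored one.
Latitude error → 0.01 × 111120 = 1111.2 m along the meridian.
East–west component at 11.5425°: 0.01° × 111120 × cos 11.5425° ≈ 0.01 × 108873 ≈ 1088.73 m.
Worst case both components are at the extreme and orthogonal: √(1111.2² + 1088.73²) ≈ 1555.66 m.
Converting: 1555.66 m × 3.2808 ft/m ≈ 5103.9 ft.

5104 feet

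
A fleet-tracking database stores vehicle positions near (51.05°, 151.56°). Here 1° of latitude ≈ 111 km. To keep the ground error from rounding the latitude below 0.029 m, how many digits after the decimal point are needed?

One degree of latitude covers 111000 m.
N decimal places → at most half a unit in the last place, 0.5 × 10⁻ᴺ° = 111000/2 × 10⁻ᴺ m.
Need 0.5 × 111000 × 10⁻ᴺ ≤ 0.029 → 10⁻ᴺ ≤ 5.225e-07, so N ≥ 6.28.
So 7 decimal places suffice (0.00555 m); 6 would allow up to 0.0555 m.

7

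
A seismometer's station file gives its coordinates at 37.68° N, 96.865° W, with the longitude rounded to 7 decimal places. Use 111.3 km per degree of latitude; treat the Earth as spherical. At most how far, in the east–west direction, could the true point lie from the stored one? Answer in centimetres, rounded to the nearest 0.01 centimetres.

Rounding to 7 decimal places leaves the longitude within ±5e-08° of the true value.
One degree of longitude at 37.68° is 111300 × cos 37.68° ≈ 111300 × 0.7914 = 88086.9 m.
East–west error: 5e-08° × 88086.9 m/° ≈ 0.00440435 m.
That is 0.00440435 m = 0.44043 cm.

0.44 centimetres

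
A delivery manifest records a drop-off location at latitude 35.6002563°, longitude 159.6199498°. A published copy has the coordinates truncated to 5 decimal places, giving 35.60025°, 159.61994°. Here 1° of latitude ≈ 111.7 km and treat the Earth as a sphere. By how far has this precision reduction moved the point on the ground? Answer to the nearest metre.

1 metres

Δlat = 35.6002563 − 35.60025 = +0.0000063°; Δlon = 159.6199498 − 159.61994 = +0.0000098°.
North–south shift: 0.0000063 × 111700 = 0.70371 m.
E–W at 35.6003°: 0.0000098° × 111700 × cos 35.6003° = 0.0000098 × 111700 × 0.8131 ≈ 0.890066 m.
Hypotenuse of the two orthogonal shifts: √(0.70371² + 0.890066²) = 1.13465 m.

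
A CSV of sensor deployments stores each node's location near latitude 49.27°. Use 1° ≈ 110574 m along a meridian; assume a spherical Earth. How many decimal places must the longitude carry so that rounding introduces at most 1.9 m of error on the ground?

5

At 49.27° one degree of longitude covers 110574 × cos 49.27° ≈ 110574 × 0.6525 ≈ 72149 m.
Rounding to N decimal places gives at most 0.5 × 10⁻ᴺ degrees of error, i.e. 0.5 × 10⁻ᴺ × 72149 m.
Need 0.5 × 72149 × 10⁻ᴺ ≤ 1.9 → 10⁻ᴺ ≤ 5.267e-05, so N ≥ 4.28.
N = 4 would give 3.61 m (too coarse); N = 5 gives 0.361 m ≤ 1.9 m.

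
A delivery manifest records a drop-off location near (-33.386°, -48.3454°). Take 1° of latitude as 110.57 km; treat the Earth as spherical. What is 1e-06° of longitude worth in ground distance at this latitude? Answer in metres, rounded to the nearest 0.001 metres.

At 33.386° a degree of longitude is 110570 × cos 33.386° ≈ 92324 m, so 1e-06° corresponds to 0.092324 m.

0.092 metres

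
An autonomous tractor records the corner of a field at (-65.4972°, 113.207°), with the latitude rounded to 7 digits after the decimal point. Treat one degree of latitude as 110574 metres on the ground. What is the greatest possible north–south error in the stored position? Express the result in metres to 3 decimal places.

0.006 metres

Rounding to 7 decimal places leaves the latitude within ±5e-08° of the true value.
North–south distance: 5e-08° × 110574 m/° = 0.0055287 m.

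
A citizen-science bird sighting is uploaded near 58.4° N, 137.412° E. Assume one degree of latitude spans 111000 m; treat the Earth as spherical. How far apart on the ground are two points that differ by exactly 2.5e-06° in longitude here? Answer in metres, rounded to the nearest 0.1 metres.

At 58.4° a degree of longitude is 111000 × cos 58.4° ≈ 58162.4 m, so 2.5e-06° corresponds to 0.145406 m.

0.1 metres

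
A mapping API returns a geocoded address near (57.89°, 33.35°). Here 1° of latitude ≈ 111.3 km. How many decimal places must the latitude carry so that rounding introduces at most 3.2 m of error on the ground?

One degree of latitude covers 111300 m.
With N decimal places the half-ulp bound is 0.5·10⁻ᴺ°, or 0.5·10⁻ᴺ × 111300 m on the ground.
Need 0.5 × 111300 × 10⁻ᴺ ≤ 3.2 → 10⁻ᴺ ≤ 5.750e-05, so N ≥ 4.24.
At 4 places the error can reach 5.57 m, but 5 places keeps it to 0.556 m.

5 decimal places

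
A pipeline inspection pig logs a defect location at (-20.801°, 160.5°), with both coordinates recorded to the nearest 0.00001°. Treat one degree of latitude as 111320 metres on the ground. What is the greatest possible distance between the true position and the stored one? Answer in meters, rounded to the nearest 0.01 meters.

0.76 meters

Rounding to 5 decimal places leaves each coordinate within ±5e-06° of the true value.
North–south component: 5e-06° × 111320 = 0.5566 m.
Longitude error → 5e-06 × 111320 × cos 20.801° = 5e-06 × 111320 × 0.9348 ≈ 0.520321 m.
Worst case both components are at the extreme and orthogonal: √(0.5566² + 0.520321²) ≈ 0.76193 m.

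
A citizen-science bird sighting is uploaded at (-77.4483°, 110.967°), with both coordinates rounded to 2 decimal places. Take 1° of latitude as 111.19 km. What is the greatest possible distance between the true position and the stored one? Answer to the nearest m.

569 m

Rounding to 2 decimal places leaves each coordinate within ±0.005° of the true value.
N–S: 0.005° × 111190 m/° = 555.95 m.
Longitude error → 0.005 × 111190 × cos 77.4483° = 0.005 × 111190 × 0.2173 ≈ 120.819 m.
The two errors are perpendicular, so the maximum displacement is √(555.95² + 120.819²) ≈ 568.927 m.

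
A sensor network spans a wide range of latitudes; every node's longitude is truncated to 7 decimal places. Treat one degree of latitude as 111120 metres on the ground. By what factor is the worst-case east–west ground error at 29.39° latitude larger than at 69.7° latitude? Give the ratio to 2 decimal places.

Truncating at 7 decimal places can drop up to a full unit in the last place, so the longitude may be off by as much as 1e-07°.
At 29.39°: 1e-07° × 111120 × cos 29.39° = 1e-07 × 111120 × 0.8713 ≈ 0.0096819 m.
At 69.7°: 1e-07° × 111120 × cos 69.7° = 1e-07 × 111120 × 0.3469 ≈ 0.0038551 m.
Ratio: 0.0096819 / 0.0038551 = cos 29.39° / cos 69.7° ≈ 2.5114.

2.51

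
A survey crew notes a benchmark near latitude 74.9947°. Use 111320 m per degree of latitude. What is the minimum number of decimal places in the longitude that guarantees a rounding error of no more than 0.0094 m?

7 decimal places

At 74.9947° one degree of longitude covers 111320 × cos 74.9947° ≈ 111320 × 0.2589 ≈ 28821.7 m.
With N decimal places the half-ulp bound is 0.5·10⁻ᴺ°, or 0.5·10⁻ᴺ × 28821.7 m on the ground.
Need 0.5 × 28821.7 × 10⁻ᴺ ≤ 0.0094 → 10⁻ᴺ ≤ 6.523e-07, so N ≥ 6.19.
N = 6 would give 0.0144 m (too coarse); N = 7 gives 0.00144 m ≤ 0.0094 m.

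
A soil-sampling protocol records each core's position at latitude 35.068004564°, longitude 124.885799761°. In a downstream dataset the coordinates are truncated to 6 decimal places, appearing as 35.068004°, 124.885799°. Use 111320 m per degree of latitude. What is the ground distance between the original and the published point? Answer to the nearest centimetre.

9 centimetres

Δlat = 35.068004564 − 35.068004 = +0.000000564°; Δlon = 124.885799761 − 124.885799 = +0.000000761°.
North–south shift: 0.000000564 × 111320 = 0.0627845 m.
E–W at 35.068°: 0.000000761° × 111320 × cos 35.068° = 0.000000761 × 111320 × 0.8185 ≈ 0.0693364 m.
Distance: √(0.0627845² + 0.0693364²) ≈ 0.0935383 m.
That is 0.0935383 m = 9.3538 cm.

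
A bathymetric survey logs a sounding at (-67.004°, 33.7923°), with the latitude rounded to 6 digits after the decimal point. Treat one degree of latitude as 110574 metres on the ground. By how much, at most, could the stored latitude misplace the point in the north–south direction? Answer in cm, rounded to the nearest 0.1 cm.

5.5 cm

Rounding to 6 decimal places leaves the latitude within ±5e-07° of the true value.
So the N–S error is at most 5e-07 × 110574 = 0.055287 m.
That is 0.055287 m = 5.5287 cm.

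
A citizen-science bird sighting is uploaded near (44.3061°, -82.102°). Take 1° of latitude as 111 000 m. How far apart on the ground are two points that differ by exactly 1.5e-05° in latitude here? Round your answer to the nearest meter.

2 meters

1.5e-05° × 111000 m/° = 1.665 m.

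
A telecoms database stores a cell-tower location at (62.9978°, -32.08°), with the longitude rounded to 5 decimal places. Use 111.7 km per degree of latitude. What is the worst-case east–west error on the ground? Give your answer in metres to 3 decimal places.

0.254 metres

Rounding to 5 decimal places leaves the longitude within ±5e-06° of the true value.
Parallels shrink by cos φ, so at 62.9978° a degree of longitude is 111700 × 0.4540 ≈ 50714.6 m.
East–west error: 5e-06° × 50714.6 m/° ≈ 0.253573 m.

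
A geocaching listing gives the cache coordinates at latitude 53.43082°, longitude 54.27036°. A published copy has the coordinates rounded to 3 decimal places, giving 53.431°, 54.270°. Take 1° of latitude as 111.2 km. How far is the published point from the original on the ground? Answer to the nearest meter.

31 meters

The latitude changed by -0.00018° and the longitude by +0.00036°.
North–south shift: -0.00018 × 111200 = -20.016 m.
E–W at 53.431°: 0.00036° × 111200 × cos 53.431° = 0.00036 × 111200 × 0.5958 ≈ 23.8507 m.
Hypotenuse of the two orthogonal shifts: √(20.016² + 23.8507²) = 31.1367 m.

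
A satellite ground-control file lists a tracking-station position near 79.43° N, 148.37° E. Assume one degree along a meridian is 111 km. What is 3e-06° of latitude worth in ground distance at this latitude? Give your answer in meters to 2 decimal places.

0.33 meters

Along a meridian 3e-06° is 3e-06 × 111000 = 0.333 m.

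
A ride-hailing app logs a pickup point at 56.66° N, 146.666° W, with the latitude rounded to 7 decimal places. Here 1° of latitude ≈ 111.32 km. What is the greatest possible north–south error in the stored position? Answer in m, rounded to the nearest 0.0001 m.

Rounding to 7 decimal places leaves the latitude within ±5e-08° of the true value.
So the N–S error is at most 5e-08 × 111320 = 0.005566 m.

0.0056 m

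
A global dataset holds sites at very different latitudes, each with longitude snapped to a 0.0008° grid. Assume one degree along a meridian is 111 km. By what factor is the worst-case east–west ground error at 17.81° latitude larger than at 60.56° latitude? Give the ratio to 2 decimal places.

With a 0.0008° grid the true value lies within half a step, ±0.0008°/2 = ±0.0004°, of the stored one.
At 17.81°: 0.0004° × 111000 × cos 17.81° = 0.0004 × 111000 × 0.9521 ≈ 42.272 m.
Error at 60.56° = 0.0004° × 111000 × cos 60.56° ≈ 44.4 × 0.4915 = 21.823 m.
Ratio: 42.272 / 21.823 = cos 17.81° / cos 60.56° ≈ 1.9370.

1.94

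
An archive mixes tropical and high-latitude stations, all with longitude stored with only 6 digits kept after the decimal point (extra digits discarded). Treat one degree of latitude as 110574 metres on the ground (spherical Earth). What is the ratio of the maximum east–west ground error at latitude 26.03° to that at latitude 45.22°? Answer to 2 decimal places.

Truncating at 6 decimal places can drop up to a full unit in the last place, so the longitude may be off by as much as 1e-06°.
At 26.03°: 1e-06° × 110574 × cos 26.03° = 1e-06 × 110574 × 0.8986 ≈ 0.099358 m.
Error at 45.22° = 1e-06° × 110574 × cos 45.22° ≈ 0.11057 × 0.7044 = 0.077887 m.
Ratio: 0.099358 / 0.077887 = cos 26.03° / cos 45.22° ≈ 1.2757.

1.28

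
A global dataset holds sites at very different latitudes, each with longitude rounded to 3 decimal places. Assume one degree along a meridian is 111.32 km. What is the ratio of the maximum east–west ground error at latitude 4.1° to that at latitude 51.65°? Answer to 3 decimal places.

Rounding to 3 decimal places leaves the longitude within ±0.0005° of the true value.
Error at 4.1° = 0.0005° × 111320 × cos 4.1° ≈ 55.66 × 0.9974 = 55.518 m.
At 51.65°: 0.0005° × 111320 × cos 51.65° = 0.0005 × 111320 × 0.6205 ≈ 34.535 m.
Ratio: 55.518 / 34.535 = cos 4.1° / cos 51.65° ≈ 1.6076.

1.608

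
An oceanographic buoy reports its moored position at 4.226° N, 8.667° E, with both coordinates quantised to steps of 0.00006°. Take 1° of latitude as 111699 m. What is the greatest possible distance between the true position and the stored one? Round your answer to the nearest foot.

With a 0.00006° grid the true value lies within half a step, ±0.00006°/2 = ±3e-05°, of the stored one.
North–south component: 3e-05° × 111699 = 3.35097 m.
Longitude error → 3e-05 × 111699 × cos 4.226° = 3e-05 × 111699 × 0.9973 ≈ 3.34186 m.
Combining orthogonally: (3.35097² + 3.34186²)^½ ≈ 4.73255 m.
In feet: 4.73255 m ÷ 0.3048 ≈ 15.527 ft.

16 feet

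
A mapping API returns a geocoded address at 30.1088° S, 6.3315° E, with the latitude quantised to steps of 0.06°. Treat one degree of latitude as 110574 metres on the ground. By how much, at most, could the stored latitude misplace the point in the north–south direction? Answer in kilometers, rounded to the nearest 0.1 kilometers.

3.3 kilometers

With a 0.06° grid the true value lies within half a step, ±0.06°/2 = ±0.03°, of the stored one.
So the N–S error is at most 0.03 × 110574 = 3317.22 m.
That is 3317.22 m = 3.3172 km.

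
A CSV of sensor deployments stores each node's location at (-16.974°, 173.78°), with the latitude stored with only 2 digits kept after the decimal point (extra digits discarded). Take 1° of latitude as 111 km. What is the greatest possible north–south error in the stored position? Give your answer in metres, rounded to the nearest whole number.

Truncating at 2 decimal places can drop up to a full unit in the last place, so the latitude may be off by as much as 0.01°.
So the N–S error is at most 0.01 × 111000 = 1110 m.

1110 metres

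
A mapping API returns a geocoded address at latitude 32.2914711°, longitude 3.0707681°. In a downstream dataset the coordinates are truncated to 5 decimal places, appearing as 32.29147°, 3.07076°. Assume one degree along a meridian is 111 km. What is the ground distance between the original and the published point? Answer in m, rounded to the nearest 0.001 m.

Δlat = 32.2914711 − 32.29147 = +0.0000011°; Δlon = 3.0707681 − 3.07076 = +0.0000081°.
North–south shift: 0.0000011 × 111000 = 0.1221 m.
East–west at this latitude: 0.0000081° × 111000 × cos 32.2915° ≈ 0.0000081 × 93832.9 = 0.760046 m.
Distance: √(0.1221² + 0.760046²) ≈ 0.769792 m.

0.770 m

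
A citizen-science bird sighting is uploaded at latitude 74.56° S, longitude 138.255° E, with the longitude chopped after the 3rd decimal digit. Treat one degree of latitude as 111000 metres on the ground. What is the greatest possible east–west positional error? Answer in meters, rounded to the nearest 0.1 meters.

Truncating at 3 decimal places can drop up to a full unit in the last place, so the longitude may be off by as much as 0.001°.
At latitude 74.56° a degree of longitude spans 111000 m × cos 74.56° = 111000 × 0.2662 ≈ 29551.4 m.
So at most 0.001° × 29551.4 ≈ 29.5514 m east–west.

29.6 meters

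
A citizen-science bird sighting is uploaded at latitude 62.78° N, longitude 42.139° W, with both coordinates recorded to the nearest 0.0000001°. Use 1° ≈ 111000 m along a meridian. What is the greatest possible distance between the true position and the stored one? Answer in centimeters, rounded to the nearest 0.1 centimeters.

Rounding to 7 decimal places leaves each coordinate within ±5e-08° of the true value.
Latitude error → 5e-08 × 111000 = 0.00555 m along the meridian.
Longitude error → 5e-08 × 111000 × cos 62.78° = 5e-08 × 111000 × 0.4574 ≈ 0.00253862 m.
Combining orthogonally: (0.00555² + 0.00253862²)^½ ≈ 0.00610304 m.
That is 0.00610304 m = 0.6103 cm.

0.6 centimeters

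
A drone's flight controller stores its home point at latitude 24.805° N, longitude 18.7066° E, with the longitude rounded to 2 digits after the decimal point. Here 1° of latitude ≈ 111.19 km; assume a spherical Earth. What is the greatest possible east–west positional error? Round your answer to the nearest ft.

Rounding to 2 decimal places leaves the longitude within ±0.005° of the true value.
One degree of longitude at 24.805° is 111190 × cos 24.805° ≈ 111190 × 0.9077 = 100932 m.
So at most 0.005° × 100932 ≈ 504.659 m east–west.
Converting: 504.659 m × 3.2808 ft/m ≈ 1655.7 ft.

1656 ft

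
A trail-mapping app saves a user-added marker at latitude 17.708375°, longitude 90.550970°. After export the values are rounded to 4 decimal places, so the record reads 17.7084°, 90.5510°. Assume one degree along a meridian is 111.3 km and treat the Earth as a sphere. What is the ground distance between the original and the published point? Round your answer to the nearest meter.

4 meters

The latitude changed by -0.000025° and the longitude by -0.000030°.
N–S: -0.000025° × 111300 m/° = -2.7825 m.
E–W at 17.7084°: -0.000030° × 111300 × cos 17.7084° = -0.000030 × 111300 × 0.9526 ≈ -3.18079 m.
Hypotenuse of the two orthogonal shifts: √(2.7825² + 3.18079²) = 4.22608 m.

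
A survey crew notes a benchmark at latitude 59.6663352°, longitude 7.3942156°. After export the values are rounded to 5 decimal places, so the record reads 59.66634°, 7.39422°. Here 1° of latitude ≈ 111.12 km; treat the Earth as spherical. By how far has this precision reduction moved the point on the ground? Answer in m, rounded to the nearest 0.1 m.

0.6 m

Δlat = 59.6663352 − 59.66634 = -0.0000048°; Δlon = 7.3942156 − 7.39422 = -0.0000044°.
North–south shift: -0.0000048 × 111120 = -0.533376 m.
E–W at 59.6663°: -0.0000044° × 111120 × cos 59.6663° = -0.0000044 × 111120 × 0.5050 ≈ -0.246926 m.
Distance: √(0.533376² + 0.246926²) ≈ 0.58776 m.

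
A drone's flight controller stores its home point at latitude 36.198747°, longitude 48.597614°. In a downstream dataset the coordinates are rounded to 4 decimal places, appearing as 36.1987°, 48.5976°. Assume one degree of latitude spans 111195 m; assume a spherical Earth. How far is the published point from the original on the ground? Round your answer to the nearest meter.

5 meters

The latitude changed by +0.000047° and the longitude by +0.000014°.
N–S: 0.000047° × 111195 m/° = 5.22616 m.
East–west at this latitude: 0.000014° × 111195 × cos 36.1987° ≈ 0.000014 × 89731.4 = 1.25624 m.
Combined displacement = (5.22616² + 1.25624²)^½ ≈ 5.37503 m.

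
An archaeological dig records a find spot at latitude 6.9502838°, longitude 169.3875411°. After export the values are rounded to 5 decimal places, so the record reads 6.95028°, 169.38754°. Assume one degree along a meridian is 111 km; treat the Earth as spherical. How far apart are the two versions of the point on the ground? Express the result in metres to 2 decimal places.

0.44 metres

The latitude changed by +0.0000038° and the longitude by +0.0000011°.
North–south shift: 0.0000038 × 111000 = 0.4218 m.
East–west at this latitude: 0.0000011° × 111000 × cos 6.95028° ≈ 0.0000011 × 110184 = 0.121203 m.
Distance: √(0.4218² + 0.121203²) ≈ 0.438868 m.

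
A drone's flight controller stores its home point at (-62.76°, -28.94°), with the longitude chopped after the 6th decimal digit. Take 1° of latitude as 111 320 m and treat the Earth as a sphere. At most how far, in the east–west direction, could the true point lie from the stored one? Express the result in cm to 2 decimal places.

Truncating at 6 decimal places can drop up to a full unit in the last place, so the longitude may be off by as much as 1e-06°.
Parallels shrink by cos φ, so at 62.76° a degree of longitude is 111320 × 0.4577 ≈ 50953.3 m.
East–west error: 1e-06° × 50953.3 m/° ≈ 0.0509533 m.
That is 0.0509533 m = 5.0953 cm.

5.10 cm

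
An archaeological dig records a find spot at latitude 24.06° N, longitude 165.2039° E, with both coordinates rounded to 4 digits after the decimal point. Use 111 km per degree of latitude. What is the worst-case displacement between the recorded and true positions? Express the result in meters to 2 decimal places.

7.52 meters

Rounding to 4 decimal places leaves each coordinate within ±5e-05° of the true value.
North–south component: 5e-05° × 111000 = 5.55 m.
Longitude error → 5e-05 × 111000 × cos 24.06° = 5e-05 × 111000 × 0.9131 ≈ 5.06781 m.
Combining orthogonally: (5.55² + 5.06781²)^½ ≈ 7.51566 m.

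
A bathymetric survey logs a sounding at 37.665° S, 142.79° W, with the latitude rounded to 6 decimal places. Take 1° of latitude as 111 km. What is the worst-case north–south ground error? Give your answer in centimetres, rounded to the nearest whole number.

6 centimetres

Rounding to 6 decimal places leaves the latitude within ±5e-07° of the true value.
So the N–S error is at most 5e-07 × 111000 = 0.0555 m.
That is 0.0555 m = 5.55 cm.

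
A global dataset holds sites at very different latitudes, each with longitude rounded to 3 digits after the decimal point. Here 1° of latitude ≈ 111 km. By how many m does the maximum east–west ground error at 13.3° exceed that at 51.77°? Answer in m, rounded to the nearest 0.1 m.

Rounding to 3 decimal places leaves the longitude within ±0.0005° of the true value.
Error at 13.3° = 0.0005° × 111000 × cos 13.3° ≈ 55.5 × 0.9732 = 54.011 m.
At 51.77°: 0.0005° × 111000 × cos 51.77° = 0.0005 × 111000 × 0.6188 ≈ 34.344 m.
So the lower-latitude error exceeds the higher by 54.011 − 34.344 = 19.667 m.

19.7 m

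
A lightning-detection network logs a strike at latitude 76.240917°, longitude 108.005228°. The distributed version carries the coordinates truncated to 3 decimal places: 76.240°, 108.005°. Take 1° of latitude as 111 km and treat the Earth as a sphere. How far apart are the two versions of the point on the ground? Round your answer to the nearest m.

102 m

The latitude changed by +0.000917° and the longitude by +0.000228°.
North–south shift: 0.000917 × 111000 = 101.787 m.
E–W at 76.24°: 0.000228° × 111000 × cos 76.24° = 0.000228 × 111000 × 0.2379 ≈ 6.01964 m.
Distance: √(101.787² + 6.01964²) ≈ 101.965 m.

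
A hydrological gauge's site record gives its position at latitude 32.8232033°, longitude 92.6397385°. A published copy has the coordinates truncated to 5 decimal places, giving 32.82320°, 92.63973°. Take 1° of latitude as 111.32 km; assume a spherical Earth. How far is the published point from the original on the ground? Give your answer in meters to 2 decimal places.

Δlat = 32.8232033 − 32.82320 = +0.0000033°; Δlon = 92.6397385 − 92.63973 = +0.0000085°.
North–south shift: 0.0000033 × 111320 = 0.367356 m.
East–west at this latitude: 0.0000085° × 111320 × cos 32.8232° ≈ 0.0000085 × 93547.4 = 0.795153 m.
Distance: √(0.367356² + 0.795153²) ≈ 0.875911 m.

0.88 meters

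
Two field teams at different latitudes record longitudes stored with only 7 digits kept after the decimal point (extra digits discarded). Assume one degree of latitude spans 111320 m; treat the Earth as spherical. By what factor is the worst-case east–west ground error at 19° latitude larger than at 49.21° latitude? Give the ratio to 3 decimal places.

1.447

Truncating at 7 decimal places can drop up to a full unit in the last place, so the longitude may be off by as much as 1e-07°.
Error at 19° = 1e-07° × 111320 × cos 19° ≈ 0.011132 × 0.9455 = 0.010526 m.
Error at 49.21° = 1e-07° × 111320 × cos 49.21° ≈ 0.011132 × 0.6533 = 0.0072724 m.
The ratio reduces to cos 19° / cos 49.21° = 0.9455/0.6533 ≈ 1.4473.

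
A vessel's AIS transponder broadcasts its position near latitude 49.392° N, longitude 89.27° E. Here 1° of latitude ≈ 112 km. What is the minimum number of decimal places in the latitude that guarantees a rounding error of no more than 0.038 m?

7 decimal places

One degree of latitude covers 112000 m.
Rounding to N decimal places gives at most 0.5 × 10⁻ᴺ degrees of error, i.e. 0.5 × 10⁻ᴺ × 112000 m.
Setting 56000 × 10⁻ᴺ ≤ 0.038 gives 10ᴺ ≥ 1.474e+06, i.e. N ≥ 6.17.
So 7 decimal places suffice (0.0056 m); 6 would allow up to 0.056 m.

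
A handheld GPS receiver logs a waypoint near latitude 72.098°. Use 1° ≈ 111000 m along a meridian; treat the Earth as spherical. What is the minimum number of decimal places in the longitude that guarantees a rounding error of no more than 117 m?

At 72.098° one degree of longitude covers 111000 × cos 72.098° ≈ 111000 × 0.3074 ≈ 34120.3 m.
N decimal places → at most half a unit in the last place, 0.5 × 10⁻ᴺ° = 34120.3/2 × 10⁻ᴺ m.
Setting 17060.1 × 10⁻ᴺ ≤ 117 gives 10ᴺ ≥ 145.8, i.e. N ≥ 2.16.
At 2 places the error can reach 171 m, but 3 places keeps it to 17.1 m.

3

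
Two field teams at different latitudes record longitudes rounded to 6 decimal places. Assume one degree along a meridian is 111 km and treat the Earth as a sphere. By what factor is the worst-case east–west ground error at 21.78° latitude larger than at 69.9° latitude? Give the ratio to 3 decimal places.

Rounding to 6 decimal places leaves the longitude within ±5e-07° of the true value.
Error at 21.78° = 5e-07° × 111000 × cos 21.78° ≈ 0.0555 × 0.9286 = 0.051538 m.
Error at 69.9° = 5e-07° × 111000 × cos 69.9° ≈ 0.0555 × 0.3437 = 0.019073 m.
The ratio reduces to cos 21.78° / cos 69.9° = 0.9286/0.3437 ≈ 2.7021.

2.702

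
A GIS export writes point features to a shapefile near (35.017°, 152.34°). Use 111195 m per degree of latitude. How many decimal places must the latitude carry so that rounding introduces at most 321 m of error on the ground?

3 decimal places

One degree of latitude covers 111195 m.
With N decimal places the half-ulp bound is 0.5·10⁻ᴺ°, or 0.5·10⁻ᴺ × 111195 m on the ground.
Need 0.5 × 111195 × 10⁻ᴺ ≤ 321 → 10⁻ᴺ ≤ 5.774e-03, so N ≥ 2.24.
At 2 places the error can reach 556 m, but 3 places keeps it to 55.6 m.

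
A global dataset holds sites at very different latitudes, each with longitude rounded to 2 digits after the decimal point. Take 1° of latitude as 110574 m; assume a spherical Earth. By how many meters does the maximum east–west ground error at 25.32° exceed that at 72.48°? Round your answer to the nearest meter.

Rounding to 2 decimal places leaves the longitude within ±0.005° of the true value.
Error at 25.32° = 0.005° × 110574 × cos 25.32° ≈ 552.87 × 0.9039 = 499.76 m.
Error at 72.48° = 0.005° × 110574 × cos 72.48° ≈ 552.87 × 0.3010 = 166.44 m.
Difference: 499.76 − 166.44 = 333.32 m.

333 meters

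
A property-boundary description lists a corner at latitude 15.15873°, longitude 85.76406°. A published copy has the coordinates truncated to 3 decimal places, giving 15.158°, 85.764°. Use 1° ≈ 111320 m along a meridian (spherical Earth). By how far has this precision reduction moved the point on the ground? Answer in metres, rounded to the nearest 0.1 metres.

Δlat = 15.15873 − 15.158 = +0.00073°; Δlon = 85.76406 − 85.764 = +0.00006°.
North–south shift: 0.00073 × 111320 = 81.2636 m.
East–west at this latitude: 0.00006° × 111320 × cos 15.158° ≈ 0.00006 × 107447 = 6.44682 m.
Hypotenuse of the two orthogonal shifts: √(81.2636² + 6.44682²) = 81.5189 m.

81.5 metres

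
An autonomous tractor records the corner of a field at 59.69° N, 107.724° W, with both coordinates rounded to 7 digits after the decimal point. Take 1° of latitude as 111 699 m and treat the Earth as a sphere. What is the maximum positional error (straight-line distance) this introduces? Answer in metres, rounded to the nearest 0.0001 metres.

0.0063 metres

Rounding to 7 decimal places leaves each coordinate within ±5e-08° of the true value.
North–south component: 5e-08° × 111699 = 0.00558495 m.
East–west component at 59.69°: 5e-08° × 111699 × cos 59.69° ≈ 5e-08 × 56372.1 ≈ 0.0028186 m.
Combining orthogonally: (0.00558495² + 0.0028186²)^½ ≈ 0.00625589 m.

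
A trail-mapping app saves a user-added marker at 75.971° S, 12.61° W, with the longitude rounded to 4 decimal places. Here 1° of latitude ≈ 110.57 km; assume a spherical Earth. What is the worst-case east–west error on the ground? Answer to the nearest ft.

Rounding to 4 decimal places leaves the longitude within ±5e-05° of the true value.
Parallels shrink by cos φ, so at 75.971° a degree of longitude is 110570 × 0.2424 ≈ 26803.6 m.
East–west error: 5e-05° × 26803.6 m/° ≈ 1.34018 m.
Converting: 1.34018 m × 3.2808 ft/m ≈ 4.3969 ft.

4 ft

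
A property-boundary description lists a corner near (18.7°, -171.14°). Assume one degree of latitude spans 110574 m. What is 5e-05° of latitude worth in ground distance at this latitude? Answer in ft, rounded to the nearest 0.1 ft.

Along a meridian 5e-05° is 5e-05 × 110574 = 5.5287 m.
In feet: 5.5287 m ÷ 0.3048 ≈ 18.139 ft.

18.1 ft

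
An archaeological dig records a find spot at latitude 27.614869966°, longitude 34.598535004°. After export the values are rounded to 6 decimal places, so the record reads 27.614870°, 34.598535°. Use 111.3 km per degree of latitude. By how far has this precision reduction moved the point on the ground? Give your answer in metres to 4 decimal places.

0.0038 metres

Δlat = 27.614869966 − 27.614870 = -0.000000034°; Δlon = 34.598535004 − 34.598535 = +0.000000004°.
North–south shift: -0.000000034 × 111300 = -0.0037842 m.
East–west at this latitude: 0.000000004° × 111300 × cos 27.6149° ≈ 0.000000004 × 98621.1 = 0.000394484 m.
Combined displacement = (0.0037842² + 0.000394484²)^½ ≈ 0.00380471 m.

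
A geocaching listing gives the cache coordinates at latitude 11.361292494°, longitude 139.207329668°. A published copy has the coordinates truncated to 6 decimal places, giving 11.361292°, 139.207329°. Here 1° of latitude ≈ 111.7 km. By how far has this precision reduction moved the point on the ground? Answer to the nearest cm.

Δlat = 11.361292494 − 11.361292 = +0.000000494°; Δlon = 139.207329668 − 139.207329 = +0.000000668°.
N–S: 0.000000494° × 111700 m/° = 0.0551798 m.
E–W at 11.3613°: 0.000000668° × 111700 × cos 11.3613° = 0.000000668 × 111700 × 0.9804 ≈ 0.0731535 m.
Hypotenuse of the two orthogonal shifts: √(0.0551798² + 0.0731535²) = 0.091631 m.
That is 0.091631 m = 9.1631 cm.

9 cm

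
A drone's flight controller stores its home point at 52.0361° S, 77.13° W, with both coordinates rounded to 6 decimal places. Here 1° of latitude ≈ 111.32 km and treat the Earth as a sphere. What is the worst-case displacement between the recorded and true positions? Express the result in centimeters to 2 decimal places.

6.53 centimeters

Rounding to 6 decimal places leaves each coordinate within ±5e-07° of the true value.
Latitude error → 5e-07 × 111320 = 0.05566 m along the meridian.
E–W at 52.0361°: 5e-07° × 111320 × cos 52.0361° = 5e-07 × 111320 × 0.6152 ≈ 0.0342401 m.
Combining orthogonally: (0.05566² + 0.0342401²)^½ ≈ 0.0653484 m.
That is 0.0653484 m = 6.5348 cm.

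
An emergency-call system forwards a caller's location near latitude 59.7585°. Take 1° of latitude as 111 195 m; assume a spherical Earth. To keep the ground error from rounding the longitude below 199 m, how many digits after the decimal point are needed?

At 59.7585° one degree of longitude covers 111195 × cos 59.7585° ≈ 111195 × 0.5036 ≈ 56002.9 m.
With N decimal places the half-ulp bound is 0.5·10⁻ᴺ°, or 0.5·10⁻ᴺ × 56002.9 m on the ground.
Need 0.5 × 56002.9 × 10⁻ᴺ ≤ 199 → 10⁻ᴺ ≤ 7.107e-03, so N ≥ 2.15.
At 2 places the error can reach 280 m, but 3 places keeps it to 28 m.

3 decimal places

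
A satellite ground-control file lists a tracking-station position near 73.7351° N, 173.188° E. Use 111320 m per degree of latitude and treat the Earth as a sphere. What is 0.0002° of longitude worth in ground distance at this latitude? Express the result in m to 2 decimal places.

6.24 m

At 73.7351° a degree of longitude is 111320 × cos 73.7351° ≈ 31178.4 m, so 0.0002° corresponds to 6.23567 m.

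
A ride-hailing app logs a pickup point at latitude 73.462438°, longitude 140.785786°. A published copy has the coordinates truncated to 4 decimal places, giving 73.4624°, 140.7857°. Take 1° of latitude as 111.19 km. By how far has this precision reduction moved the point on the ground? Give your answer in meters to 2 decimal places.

5.03 meters

Δlat = 73.462438 − 73.4624 = +0.000038°; Δlon = 140.785786 − 140.7857 = +0.000086°.
N–S: 0.000038° × 111190 m/° = 4.22522 m.
E–W at 73.4624°: 0.000086° × 111190 × cos 73.4624° = 0.000086 × 111190 × 0.2846 ≈ 2.72187 m.
Hypotenuse of the two orthogonal shifts: √(4.22522² + 2.72187²) = 5.02604 m.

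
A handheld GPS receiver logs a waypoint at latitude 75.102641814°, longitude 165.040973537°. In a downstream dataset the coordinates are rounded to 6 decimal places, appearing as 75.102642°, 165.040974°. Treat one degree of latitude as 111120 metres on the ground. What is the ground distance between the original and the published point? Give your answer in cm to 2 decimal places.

The latitude changed by -0.000000186° and the longitude by -0.000000463°.
North–south shift: -0.000000186 × 111120 = -0.0206683 m.
E–W at 75.1026°: -0.000000463° × 111120 × cos 75.1026° = -0.000000463 × 111120 × 0.2571 ≈ -0.0132268 m.
Hypotenuse of the two orthogonal shifts: √(0.0206683² + 0.0132268²) = 0.0245383 m.
That is 0.0245383 m = 2.4538 cm.

2.45 cm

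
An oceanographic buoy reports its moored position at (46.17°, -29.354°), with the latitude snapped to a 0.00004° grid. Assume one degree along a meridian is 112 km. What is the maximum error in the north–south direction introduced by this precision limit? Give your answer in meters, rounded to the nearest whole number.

2 meters

With a 0.00004° grid the true value lies within half a step, ±0.00004°/2 = ±2e-05°, of the stored one.
North–south distance: 2e-05° × 112000 m/° = 2.24 m.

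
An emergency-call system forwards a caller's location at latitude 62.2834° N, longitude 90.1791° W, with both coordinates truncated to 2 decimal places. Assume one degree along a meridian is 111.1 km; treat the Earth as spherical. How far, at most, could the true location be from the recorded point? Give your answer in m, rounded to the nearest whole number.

1225 m

Truncating at 2 decimal places can drop up to a full unit in the last place, so each coordinate may be off by as much as 0.01°.
N–S: 0.01° × 111100 m/° = 1111 m.
East–west component at 62.2834°: 0.01° × 111100 × cos 62.2834° ≈ 0.01 × 51672.4 ≈ 516.724 m.
Combining orthogonally: (1111² + 516.724²)^½ ≈ 1225.29 m.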